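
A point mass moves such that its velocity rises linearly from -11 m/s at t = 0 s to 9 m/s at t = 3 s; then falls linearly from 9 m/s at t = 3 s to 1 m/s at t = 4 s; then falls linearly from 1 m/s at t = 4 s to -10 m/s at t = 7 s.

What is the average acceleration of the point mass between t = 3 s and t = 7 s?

Average acceleration = Δv/Δt = (-10 − 9)/(7 − 3) = -4.75 m/s².

-4.75 m/s²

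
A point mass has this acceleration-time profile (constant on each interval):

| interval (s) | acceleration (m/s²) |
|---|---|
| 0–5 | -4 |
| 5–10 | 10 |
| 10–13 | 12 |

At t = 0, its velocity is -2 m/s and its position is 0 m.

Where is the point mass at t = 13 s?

93 m

On each constant-a segment, Δv = aΔt and Δx = v₀Δt + ½aΔt²; chain segment to segment.
0–5 s: v starts -2 m/s; Δx = -2·5 + ½·-4·5² = -60 m; v ends -22 m/s.
5–10 s: v starts -22 m/s; Δx = -22·5 + ½·10·5² = 15 m; v ends 28 m/s.
10–13 s: v starts 28 m/s; Δx = 28·3 + ½·12·3² = 138 m; v ends 64 m/s.
x(13) = 0 + Σ Δx = 93 m.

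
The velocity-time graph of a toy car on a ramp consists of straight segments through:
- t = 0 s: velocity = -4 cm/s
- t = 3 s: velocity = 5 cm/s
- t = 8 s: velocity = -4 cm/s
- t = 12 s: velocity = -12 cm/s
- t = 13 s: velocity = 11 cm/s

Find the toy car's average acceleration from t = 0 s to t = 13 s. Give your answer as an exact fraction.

15/13 cm/s²

Average acceleration = Δv/Δt = (11 − -4)/(13 − 0) = 15/13 cm/s².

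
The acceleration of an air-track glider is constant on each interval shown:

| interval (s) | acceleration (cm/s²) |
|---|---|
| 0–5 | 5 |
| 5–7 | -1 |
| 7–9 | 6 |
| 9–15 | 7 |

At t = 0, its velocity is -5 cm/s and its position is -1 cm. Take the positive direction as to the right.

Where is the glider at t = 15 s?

428.5 cm

On each constant-a segment, Δv = aΔt and Δx = v₀Δt + ½aΔt²; chain segment to segment.
0–5 s: v starts -5 cm/s; Δx = -5·5 + ½·5·5² = 37.5 cm; v ends 20 cm/s.
5–7 s: v starts 20 cm/s; Δx = 20·2 + ½·-1·2² = 38 cm; v ends 18 cm/s.
7–9 s: v starts 18 cm/s; Δx = 18·2 + ½·6·2² = 48 cm; v ends 30 cm/s.
9–15 s: v starts 30 cm/s; Δx = 30·6 + ½·7·6² = 306 cm; v ends 72 cm/s.
x(15) = -1 + Σ Δx = 428.5 cm.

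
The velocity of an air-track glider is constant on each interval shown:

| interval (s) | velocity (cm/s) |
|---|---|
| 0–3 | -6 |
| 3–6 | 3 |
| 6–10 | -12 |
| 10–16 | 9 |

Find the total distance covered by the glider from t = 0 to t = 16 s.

Total distance travelled is ∫|v| dt — sum the magnitudes of each area piece.
0–3 s: |-6| × 3 = 18 cm
3–6 s: |3| × 3 = 9 cm
6–10 s: |-12| × 4 = 48 cm
10–16 s: |9| × 6 = 54 cm
Total distance = 129 cm

129 cm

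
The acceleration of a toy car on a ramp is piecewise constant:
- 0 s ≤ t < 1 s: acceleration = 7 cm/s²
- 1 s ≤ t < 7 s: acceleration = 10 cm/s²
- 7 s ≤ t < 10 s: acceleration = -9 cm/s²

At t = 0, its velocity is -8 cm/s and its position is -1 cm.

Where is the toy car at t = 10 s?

305 cm

On each constant-a segment, Δv = aΔt and Δx = v₀Δt + ½aΔt²; chain segment to segment.
0–1 s: v starts -8 cm/s; Δx = -8·1 + ½·7·1² = -4.5 cm; v ends -1 cm/s.
1–7 s: v starts -1 cm/s; Δx = -1·6 + ½·10·6² = 174 cm; v ends 59 cm/s.
7–10 s: v starts 59 cm/s; Δx = 59·3 + ½·-9·3² = 136.5 cm; v ends 32 cm/s.
x(10) = -1 + Σ Δx = 305 cm.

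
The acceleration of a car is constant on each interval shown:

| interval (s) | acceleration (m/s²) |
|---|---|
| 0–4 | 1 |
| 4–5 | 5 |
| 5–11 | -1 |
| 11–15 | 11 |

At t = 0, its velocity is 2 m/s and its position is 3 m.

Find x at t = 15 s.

183.5 m

On each constant-a segment, Δv = aΔt and Δx = v₀Δt + ½aΔt²; chain segment to segment.
0–4 s: v starts 2 m/s; Δx = 2·4 + ½·1·4² = 16 m; v ends 6 m/s.
4–5 s: v starts 6 m/s; Δx = 6·1 + ½·5·1² = 8.5 m; v ends 11 m/s.
5–11 s: v starts 11 m/s; Δx = 11·6 + ½·-1·6² = 48 m; v ends 5 m/s.
11–15 s: v starts 5 m/s; Δx = 5·4 + ½·11·4² = 108 m; v ends 49 m/s.
x(15) = 3 + Σ Δx = 183.5 m.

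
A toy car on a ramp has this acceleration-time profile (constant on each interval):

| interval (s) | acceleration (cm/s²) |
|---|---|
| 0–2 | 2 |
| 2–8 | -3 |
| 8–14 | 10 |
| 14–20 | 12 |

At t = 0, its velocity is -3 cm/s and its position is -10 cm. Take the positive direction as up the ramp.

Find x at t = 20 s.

On each constant-a segment, Δv = aΔt and Δx = v₀Δt + ½aΔt²; chain segment to segment.
0–2 s: v starts -3 cm/s; Δx = -3·2 + ½·2·2² = -2 cm; v ends 1 cm/s.
2–8 s: v starts 1 cm/s; Δx = 1·6 + ½·-3·6² = -48 cm; v ends -17 cm/s.
8–14 s: v starts -17 cm/s; Δx = -17·6 + ½·10·6² = 78 cm; v ends 43 cm/s.
14–20 s: v starts 43 cm/s; Δx = 43·6 + ½·12·6² = 474 cm; v ends 115 cm/s.
x(20) = -10 + Σ Δx = 492 cm.

492 cm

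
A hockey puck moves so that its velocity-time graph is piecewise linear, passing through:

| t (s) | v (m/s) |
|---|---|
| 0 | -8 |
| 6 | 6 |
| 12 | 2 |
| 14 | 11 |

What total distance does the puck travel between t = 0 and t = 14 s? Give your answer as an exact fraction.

Distance (not displacement) is the total path length: add the absolute areas under v-t.
0–6 s: v = 0 at t = 24/7 s; triangle areas 96/7 + 54/7 = 150/7 m
6–12 s: |½(6 + 2)(6)| = 24 m
12–14 s: |½(2 + 11)(2)| = 13 m
Total distance = 409/7 m

409/7 m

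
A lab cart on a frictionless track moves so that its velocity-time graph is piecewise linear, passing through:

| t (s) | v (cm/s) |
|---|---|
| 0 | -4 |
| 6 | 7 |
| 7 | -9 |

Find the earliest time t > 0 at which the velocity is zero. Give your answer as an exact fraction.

v changes sign on 0–6 s (from -4 to 7); the graph is linear there, so v = 0 at t = 0 + (4)·(6 − 0)/(7 − -4) = 24/11 s.

t = 24/11 s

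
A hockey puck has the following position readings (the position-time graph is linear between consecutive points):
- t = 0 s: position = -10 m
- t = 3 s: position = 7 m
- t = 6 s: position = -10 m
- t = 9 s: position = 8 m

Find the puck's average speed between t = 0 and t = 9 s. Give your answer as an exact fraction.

Average speed = (total path length)/(elapsed time); on a piecewise-linear x-t graph the path length is Σ|Δx|.
0–3 s: |Δx| = |7 − -10| = 17 m
3–6 s: |Δx| = |-10 − 7| = 17 m
6–9 s: |Δx| = |8 − -10| = 18 m
Total path = 52 m; average speed = 52/9 = 52/9 m/s.

52/9 m/s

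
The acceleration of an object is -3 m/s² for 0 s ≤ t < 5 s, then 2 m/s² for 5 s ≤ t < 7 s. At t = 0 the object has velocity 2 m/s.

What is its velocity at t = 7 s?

Δv equals the area under the a-t graph; then v = v₀ + Δv.
0–5 s: -3 × 5 = -15 m/s
5–7 s: 2 × 2 = 4 m/s
Δv = -11 m/s, so v(7) = 2 + (-11) = -9 m/s.

-9 m/s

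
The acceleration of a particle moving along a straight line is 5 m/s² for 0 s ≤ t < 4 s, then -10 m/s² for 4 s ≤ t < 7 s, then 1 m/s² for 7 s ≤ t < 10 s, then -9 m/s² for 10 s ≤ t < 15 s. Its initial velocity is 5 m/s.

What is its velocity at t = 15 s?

Δv equals the area under the a-t graph; then v = v₀ + Δv.
0–4 s: 5 × 4 = 20 m/s
4–7 s: -10 × 3 = -30 m/s
7–10 s: 1 × 3 = 3 m/s
10–15 s: -9 × 5 = -45 m/s
Δv = -52 m/s, so v(15) = 5 + (-52) = -47 m/s.

-47 m/s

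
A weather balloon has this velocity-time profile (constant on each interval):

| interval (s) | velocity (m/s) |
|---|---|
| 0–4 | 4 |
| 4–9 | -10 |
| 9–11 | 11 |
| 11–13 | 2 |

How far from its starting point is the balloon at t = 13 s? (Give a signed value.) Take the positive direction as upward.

-8 m

Displacement is the signed area under the v-t curve.
0–4 s: 4 × 4 = 16 m
4–9 s: -10 × 5 = -50 m
9–11 s: 11 × 2 = 22 m
11–13 s: 2 × 2 = 4 m
Net displacement = -8 m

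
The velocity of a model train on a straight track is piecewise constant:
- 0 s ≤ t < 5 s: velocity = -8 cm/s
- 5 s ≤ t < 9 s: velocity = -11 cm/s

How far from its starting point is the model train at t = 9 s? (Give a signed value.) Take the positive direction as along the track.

-84 cm

Net displacement equals the area under the velocity-time graph (areas below the axis count negative).
0–5 s: -8 × 5 = -40 cm
5–9 s: -11 × 4 = -44 cm
Net displacement = -84 cm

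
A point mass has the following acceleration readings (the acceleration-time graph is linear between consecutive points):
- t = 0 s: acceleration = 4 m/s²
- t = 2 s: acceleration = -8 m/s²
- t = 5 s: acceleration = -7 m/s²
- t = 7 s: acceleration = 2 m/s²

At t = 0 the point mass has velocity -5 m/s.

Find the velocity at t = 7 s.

-36.5 m/s

Δv equals the area under the a-t graph; then v = v₀ + Δv.
0–2 s: ½(4 + -8)(2) = -4 m/s
2–5 s: ½(-8 + -7)(3) = -22.5 m/s
5–7 s: ½(-7 + 2)(2) = -5 m/s
Δv = -31.5 m/s, so v(7) = -5 + (-31.5) = -36.5 m/s.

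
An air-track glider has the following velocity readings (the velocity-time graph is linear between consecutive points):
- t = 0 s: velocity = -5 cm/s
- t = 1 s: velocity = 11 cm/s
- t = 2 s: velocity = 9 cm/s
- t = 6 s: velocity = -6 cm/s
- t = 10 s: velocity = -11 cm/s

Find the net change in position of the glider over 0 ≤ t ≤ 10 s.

-15 cm

Net displacement equals the area under the velocity-time graph (areas below the axis count negative).
0–1 s: ½(-5 + 11)(1) = 3 cm
1–2 s: ½(11 + 9)(1) = 10 cm
2–6 s: ½(9 + -6)(4) = 6 cm
6–10 s: ½(-6 + -11)(4) = -34 cm
Net displacement = -15 cm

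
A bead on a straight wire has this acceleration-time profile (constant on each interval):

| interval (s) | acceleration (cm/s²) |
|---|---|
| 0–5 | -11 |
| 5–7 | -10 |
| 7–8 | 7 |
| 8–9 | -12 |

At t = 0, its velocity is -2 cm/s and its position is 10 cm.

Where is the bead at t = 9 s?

-421 cm

On each constant-a segment, Δv = aΔt and Δx = v₀Δt + ½aΔt²; chain segment to segment.
0–5 s: v starts -2 cm/s; Δx = -2·5 + ½·-11·5² = -147.5 cm; v ends -57 cm/s.
5–7 s: v starts -57 cm/s; Δx = -57·2 + ½·-10·2² = -134 cm; v ends -77 cm/s.
7–8 s: v starts -77 cm/s; Δx = -77·1 + ½·7·1² = -73.5 cm; v ends -70 cm/s.
8–9 s: v starts -70 cm/s; Δx = -70·1 + ½·-12·1² = -76 cm; v ends -82 cm/s.
x(9) = 10 + Σ Δx = -421 cm.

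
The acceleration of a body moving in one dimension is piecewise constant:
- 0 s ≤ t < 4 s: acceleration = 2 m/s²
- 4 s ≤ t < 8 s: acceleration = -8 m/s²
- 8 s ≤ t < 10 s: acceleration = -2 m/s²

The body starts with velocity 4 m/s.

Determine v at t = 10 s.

-24 m/s

Δv equals the area under the a-t graph; then v = v₀ + Δv.
0–4 s: 2 × 4 = 8 m/s
4–8 s: -8 × 4 = -32 m/s
8–10 s: -2 × 2 = -4 m/s
Δv = -28 m/s, so v(10) = 4 + (-28) = -24 m/s.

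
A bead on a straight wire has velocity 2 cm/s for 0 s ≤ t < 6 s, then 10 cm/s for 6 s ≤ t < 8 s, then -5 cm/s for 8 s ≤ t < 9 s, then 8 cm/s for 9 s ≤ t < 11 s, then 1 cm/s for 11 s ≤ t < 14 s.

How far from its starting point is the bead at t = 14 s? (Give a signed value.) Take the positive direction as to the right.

46 cm

Displacement is the signed area under the v-t curve.
0–6 s: 2 × 6 = 12 cm
6–8 s: 10 × 2 = 20 cm
8–9 s: -5 × 1 = -5 cm
9–11 s: 8 × 2 = 16 cm
11–14 s: 1 × 3 = 3 cm
Net displacement = 46 cm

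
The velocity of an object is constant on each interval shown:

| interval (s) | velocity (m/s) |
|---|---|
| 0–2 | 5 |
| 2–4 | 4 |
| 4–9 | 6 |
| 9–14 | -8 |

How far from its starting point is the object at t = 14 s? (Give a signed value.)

8 m

Displacement is the signed area under the v-t curve.
0–2 s: 5 × 2 = 10 m
2–4 s: 4 × 2 = 8 m
4–9 s: 6 × 5 = 30 m
9–14 s: -8 × 5 = -40 m
Net displacement = 8 m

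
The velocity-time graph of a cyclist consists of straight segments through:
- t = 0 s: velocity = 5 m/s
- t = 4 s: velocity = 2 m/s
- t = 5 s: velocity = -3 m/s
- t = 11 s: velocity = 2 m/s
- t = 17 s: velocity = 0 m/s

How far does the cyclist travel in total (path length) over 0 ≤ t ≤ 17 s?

29.1 m

Total distance travelled is ∫|v| dt — sum the magnitudes of each area piece.
0–4 s: |½(5 + 2)(4)| = 14 m
4–5 s: v = 0 at t = 4.4 s; triangle areas 0.4 + 0.9 = 1.3 m
5–11 s: v = 0 at t = 8.6 s; triangle areas 5.4 + 2.4 = 7.8 m
11–17 s: |½(2 + 0)(6)| = 6 m
Total distance = 29.1 m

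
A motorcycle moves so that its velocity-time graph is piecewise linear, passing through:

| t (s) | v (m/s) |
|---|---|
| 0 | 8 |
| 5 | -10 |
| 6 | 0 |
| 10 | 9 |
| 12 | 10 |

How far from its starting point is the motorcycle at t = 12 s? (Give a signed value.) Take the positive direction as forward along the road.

Net displacement equals the area under the velocity-time graph (areas below the axis count negative).
0–5 s: ½(8 + -10)(5) = -5 m
5–6 s: ½(-10 + 0)(1) = -5 m
6–10 s: ½(0 + 9)(4) = 18 m
10–12 s: ½(9 + 10)(2) = 19 m
Net displacement = 27 m

27 m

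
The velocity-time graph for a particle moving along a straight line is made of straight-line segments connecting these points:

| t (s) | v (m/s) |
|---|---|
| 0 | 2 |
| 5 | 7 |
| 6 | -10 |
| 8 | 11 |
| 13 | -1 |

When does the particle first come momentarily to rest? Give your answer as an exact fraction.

t = 92/17 s

v changes sign on 5–6 s (from 7 to -10); the graph is linear there, so v = 0 at t = 5 + (-7)·(6 − 5)/(-10 − 7) = 92/17 s.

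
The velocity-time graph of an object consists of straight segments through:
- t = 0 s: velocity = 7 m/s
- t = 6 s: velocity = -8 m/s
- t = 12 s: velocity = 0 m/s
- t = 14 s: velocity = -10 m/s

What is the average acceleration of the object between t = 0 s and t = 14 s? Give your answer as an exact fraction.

-17/14 m/s²

Average acceleration = Δv/Δt = (-10 − 7)/(14 − 0) = -17/14 m/s².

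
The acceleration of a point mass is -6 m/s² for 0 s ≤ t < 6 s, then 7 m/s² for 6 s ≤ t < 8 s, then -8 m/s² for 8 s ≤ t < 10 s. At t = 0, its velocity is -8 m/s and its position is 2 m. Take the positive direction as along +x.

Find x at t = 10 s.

-304 m

On each constant-a segment, Δv = aΔt and Δx = v₀Δt + ½aΔt²; chain segment to segment.
0–6 s: v starts -8 m/s; Δx = -8·6 + ½·-6·6² = -156 m; v ends -44 m/s.
6–8 s: v starts -44 m/s; Δx = -44·2 + ½·7·2² = -74 m; v ends -30 m/s.
8–10 s: v starts -30 m/s; Δx = -30·2 + ½·-8·2² = -76 m; v ends -46 m/s.
x(10) = 2 + Σ Δx = -304 m.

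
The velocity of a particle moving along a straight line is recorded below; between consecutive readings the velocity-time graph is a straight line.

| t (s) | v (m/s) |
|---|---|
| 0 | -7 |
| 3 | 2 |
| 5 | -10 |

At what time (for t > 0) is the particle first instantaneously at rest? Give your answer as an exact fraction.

v changes sign on 0–3 s (from -7 to 2); the graph is linear there, so v = 0 at t = 0 + (7)·(3 − 0)/(2 − -7) = 7/3 s.

t = 7/3 s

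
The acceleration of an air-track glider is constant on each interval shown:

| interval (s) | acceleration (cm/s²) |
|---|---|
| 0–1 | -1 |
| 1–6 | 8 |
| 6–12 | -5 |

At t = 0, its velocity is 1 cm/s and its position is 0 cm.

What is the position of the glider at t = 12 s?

On each constant-a segment, Δv = aΔt and Δx = v₀Δt + ½aΔt²; chain segment to segment.
0–1 s: v starts 1 cm/s; Δx = 1·1 + ½·-1·1² = 0.5 cm; v ends 0 cm/s.
1–6 s: v starts 0 cm/s; Δx = 0·5 + ½·8·5² = 100 cm; v ends 40 cm/s.
6–12 s: v starts 40 cm/s; Δx = 40·6 + ½·-5·6² = 150 cm; v ends 10 cm/s.
x(12) = 0 + Σ Δx = 250.5 cm.

250.5 cm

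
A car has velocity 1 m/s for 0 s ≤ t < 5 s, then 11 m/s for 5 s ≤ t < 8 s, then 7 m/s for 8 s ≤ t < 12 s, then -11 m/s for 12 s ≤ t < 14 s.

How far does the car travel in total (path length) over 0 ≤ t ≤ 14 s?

Total distance travelled is ∫|v| dt — sum the magnitudes of each area piece.
0–5 s: |1| × 5 = 5 m
5–8 s: |11| × 3 = 33 m
8–12 s: |7| × 4 = 28 m
12–14 s: |-11| × 2 = 22 m
Total distance = 88 m

88 m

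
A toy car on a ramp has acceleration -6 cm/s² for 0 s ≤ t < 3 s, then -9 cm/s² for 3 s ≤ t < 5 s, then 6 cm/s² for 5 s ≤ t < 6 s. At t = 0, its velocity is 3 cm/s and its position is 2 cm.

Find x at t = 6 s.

-94 cm

On each constant-a segment, Δv = aΔt and Δx = v₀Δt + ½aΔt²; chain segment to segment.
0–3 s: v starts 3 cm/s; Δx = 3·3 + ½·-6·3² = -18 cm; v ends -15 cm/s.
3–5 s: v starts -15 cm/s; Δx = -15·2 + ½·-9·2² = -48 cm; v ends -33 cm/s.
5–6 s: v starts -33 cm/s; Δx = -33·1 + ½·6·1² = -30 cm; v ends -27 cm/s.
x(6) = 2 + Σ Δx = -94 cm.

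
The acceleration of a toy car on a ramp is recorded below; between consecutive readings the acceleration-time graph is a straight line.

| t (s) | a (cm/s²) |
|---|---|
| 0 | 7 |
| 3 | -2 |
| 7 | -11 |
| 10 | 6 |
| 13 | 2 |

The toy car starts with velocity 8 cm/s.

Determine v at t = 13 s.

-6 cm/s

Δv equals the area under the a-t graph; then v = v₀ + Δv.
0–3 s: ½(7 + -2)(3) = 7.5 cm/s
3–7 s: ½(-2 + -11)(4) = -26 cm/s
7–10 s: ½(-11 + 6)(3) = -7.5 cm/s
10–13 s: ½(6 + 2)(3) = 12 cm/s
Δv = -14 cm/s, so v(13) = 8 + (-14) = -6 cm/s.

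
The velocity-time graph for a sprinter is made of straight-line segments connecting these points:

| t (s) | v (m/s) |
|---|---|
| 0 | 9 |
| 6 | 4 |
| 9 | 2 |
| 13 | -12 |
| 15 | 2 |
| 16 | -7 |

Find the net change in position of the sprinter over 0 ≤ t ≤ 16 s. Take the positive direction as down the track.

15.5 m

Net displacement equals the area under the velocity-time graph (areas below the axis count negative).
0–6 s: ½(9 + 4)(6) = 39 m
6–9 s: ½(4 + 2)(3) = 9 m
9–13 s: ½(2 + -12)(4) = -20 m
13–15 s: ½(-12 + 2)(2) = -10 m
15–16 s: ½(2 + -7)(1) = -2.5 m
Net displacement = 15.5 m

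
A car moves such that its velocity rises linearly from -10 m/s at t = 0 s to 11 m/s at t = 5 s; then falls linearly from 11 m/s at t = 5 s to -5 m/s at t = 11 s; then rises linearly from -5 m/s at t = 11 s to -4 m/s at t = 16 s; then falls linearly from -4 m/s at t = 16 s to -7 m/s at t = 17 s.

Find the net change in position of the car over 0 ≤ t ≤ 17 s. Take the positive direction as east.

-7.5 m

Displacement is the signed area under the v-t curve.
0–5 s: ½(-10 + 11)(5) = 2.5 m
5–11 s: ½(11 + -5)(6) = 18 m
11–16 s: ½(-5 + -4)(5) = -22.5 m
16–17 s: ½(-4 + -7)(1) = -5.5 m
Net displacement = -7.5 m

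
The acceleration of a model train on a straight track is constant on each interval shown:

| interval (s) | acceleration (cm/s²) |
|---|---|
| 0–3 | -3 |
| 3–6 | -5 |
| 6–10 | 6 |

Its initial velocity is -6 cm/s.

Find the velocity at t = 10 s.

-6 cm/s

Δv equals the area under the a-t graph; then v = v₀ + Δv.
0–3 s: -3 × 3 = -9 cm/s
3–6 s: -5 × 3 = -15 cm/s
6–10 s: 6 × 4 = 24 cm/s
Δv = 0 cm/s, so v(10) = -6 + (0) = -6 cm/s.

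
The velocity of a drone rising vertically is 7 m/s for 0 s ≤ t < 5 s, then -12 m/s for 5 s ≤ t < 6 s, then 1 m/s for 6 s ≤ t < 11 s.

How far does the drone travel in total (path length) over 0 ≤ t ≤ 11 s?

52 m

Distance (not displacement) is the total path length: add the absolute areas under v-t.
0–5 s: |7| × 5 = 35 m
5–6 s: |-12| × 1 = 12 m
6–11 s: |1| × 5 = 5 m
Total distance = 52 m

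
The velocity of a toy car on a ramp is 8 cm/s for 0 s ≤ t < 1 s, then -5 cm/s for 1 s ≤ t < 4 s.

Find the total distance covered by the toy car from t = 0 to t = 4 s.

Total distance travelled is ∫|v| dt — sum the magnitudes of each area piece.
0–1 s: |8| × 1 = 8 cm
1–4 s: |-5| × 3 = 15 cm
Total distance = 23 cm

23 cm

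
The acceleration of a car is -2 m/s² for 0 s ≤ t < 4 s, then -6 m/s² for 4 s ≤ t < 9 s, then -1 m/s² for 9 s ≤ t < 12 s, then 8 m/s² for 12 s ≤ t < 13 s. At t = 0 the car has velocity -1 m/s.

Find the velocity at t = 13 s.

Δv equals the area under the a-t graph; then v = v₀ + Δv.
0–4 s: -2 × 4 = -8 m/s
4–9 s: -6 × 5 = -30 m/s
9–12 s: -1 × 3 = -3 m/s
12–13 s: 8 × 1 = 8 m/s
Δv = -33 m/s, so v(13) = -1 + (-33) = -34 m/s.

-34 m/s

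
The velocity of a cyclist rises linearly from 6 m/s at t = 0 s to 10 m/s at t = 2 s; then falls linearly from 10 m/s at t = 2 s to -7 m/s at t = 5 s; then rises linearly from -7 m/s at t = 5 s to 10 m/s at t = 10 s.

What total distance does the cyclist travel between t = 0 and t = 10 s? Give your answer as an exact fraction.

Total distance travelled is ∫|v| dt — sum the magnitudes of each area piece.
0–2 s: |½(6 + 10)(2)| = 16 m
2–5 s: v = 0 at t = 64/17 s; triangle areas 150/17 + 147/34 = 447/34 m
5–10 s: v = 0 at t = 120/17 s; triangle areas 245/34 + 250/17 = 745/34 m
Total distance = 868/17 m

868/17 m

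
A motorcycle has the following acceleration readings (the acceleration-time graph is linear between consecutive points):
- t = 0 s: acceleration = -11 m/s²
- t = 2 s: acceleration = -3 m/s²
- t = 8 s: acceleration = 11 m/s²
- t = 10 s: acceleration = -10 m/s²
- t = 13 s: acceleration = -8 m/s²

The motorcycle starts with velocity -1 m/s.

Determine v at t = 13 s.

Δv equals the area under the a-t graph; then v = v₀ + Δv.
0–2 s: ½(-11 + -3)(2) = -14 m/s
2–8 s: ½(-3 + 11)(6) = 24 m/s
8–10 s: ½(11 + -10)(2) = 1 m/s
10–13 s: ½(-10 + -8)(3) = -27 m/s
Δv = -16 m/s, so v(13) = -1 + (-16) = -17 m/s.

-17 m/s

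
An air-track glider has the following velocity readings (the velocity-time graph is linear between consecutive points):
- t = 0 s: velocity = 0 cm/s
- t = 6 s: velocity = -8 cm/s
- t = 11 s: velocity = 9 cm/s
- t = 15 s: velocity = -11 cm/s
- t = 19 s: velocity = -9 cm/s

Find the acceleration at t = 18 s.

0.5 cm/s²

Acceleration is the slope of the v-t graph on 15–19 s: (-9 − -11)/(19 − 15) = 0.5 cm/s².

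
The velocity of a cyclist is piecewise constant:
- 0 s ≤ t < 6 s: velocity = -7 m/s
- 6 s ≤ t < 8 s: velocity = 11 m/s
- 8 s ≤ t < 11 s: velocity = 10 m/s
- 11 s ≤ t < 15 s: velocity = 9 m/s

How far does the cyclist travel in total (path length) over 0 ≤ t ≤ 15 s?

130 m

Distance (not displacement) is the total path length: add the absolute areas under v-t.
0–6 s: |-7| × 6 = 42 m
6–8 s: |11| × 2 = 22 m
8–11 s: |10| × 3 = 30 m
11–15 s: |9| × 4 = 36 m
Total distance = 130 m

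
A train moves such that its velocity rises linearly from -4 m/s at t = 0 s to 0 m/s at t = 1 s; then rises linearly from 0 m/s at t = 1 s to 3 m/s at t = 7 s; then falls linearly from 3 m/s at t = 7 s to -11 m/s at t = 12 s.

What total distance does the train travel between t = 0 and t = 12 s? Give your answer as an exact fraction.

479/14 m

Distance (not displacement) is the total path length: add the absolute areas under v-t.
0–1 s: |½(-4 + 0)(1)| = 2 m
1–7 s: |½(0 + 3)(6)| = 9 m
7–12 s: v = 0 at t = 113/14 s; triangle areas 45/28 + 605/28 = 325/14 m
Total distance = 479/14 m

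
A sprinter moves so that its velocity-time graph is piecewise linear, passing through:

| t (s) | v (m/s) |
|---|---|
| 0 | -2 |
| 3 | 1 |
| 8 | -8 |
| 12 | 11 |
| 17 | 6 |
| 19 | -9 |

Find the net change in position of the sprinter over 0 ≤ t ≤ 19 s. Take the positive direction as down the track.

26.5 m

Displacement is the signed area under the v-t curve.
0–3 s: ½(-2 + 1)(3) = -1.5 m
3–8 s: ½(1 + -8)(5) = -17.5 m
8–12 s: ½(-8 + 11)(4) = 6 m
12–17 s: ½(11 + 6)(5) = 42.5 m
17–19 s: ½(6 + -9)(2) = -3 m
Net displacement = 26.5 m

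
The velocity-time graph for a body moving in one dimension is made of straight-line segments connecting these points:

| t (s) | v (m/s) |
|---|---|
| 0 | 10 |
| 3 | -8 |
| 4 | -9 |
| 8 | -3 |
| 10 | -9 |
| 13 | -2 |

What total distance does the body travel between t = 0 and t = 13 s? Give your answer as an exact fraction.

224/3 m

Distance (not displacement) is the total path length: add the absolute areas under v-t.
0–3 s: v = 0 at t = 5/3 s; triangle areas 25/3 + 16/3 = 41/3 m
3–4 s: |½(-8 + -9)(1)| = 8.5 m
4–8 s: |½(-9 + -3)(4)| = 24 m
8–10 s: |½(-3 + -9)(2)| = 12 m
10–13 s: |½(-9 + -2)(3)| = 16.5 m
Total distance = 224/3 m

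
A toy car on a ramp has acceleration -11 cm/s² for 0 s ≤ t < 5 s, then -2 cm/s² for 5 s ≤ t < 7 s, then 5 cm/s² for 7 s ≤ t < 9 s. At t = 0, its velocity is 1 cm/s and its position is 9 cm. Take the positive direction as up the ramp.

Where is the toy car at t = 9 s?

On each constant-a segment, Δv = aΔt and Δx = v₀Δt + ½aΔt²; chain segment to segment.
0–5 s: v starts 1 cm/s; Δx = 1·5 + ½·-11·5² = -132.5 cm; v ends -54 cm/s.
5–7 s: v starts -54 cm/s; Δx = -54·2 + ½·-2·2² = -112 cm; v ends -58 cm/s.
7–9 s: v starts -58 cm/s; Δx = -58·2 + ½·5·2² = -106 cm; v ends -48 cm/s.
x(9) = 9 + Σ Δx = -341.5 cm.

-341.5 cm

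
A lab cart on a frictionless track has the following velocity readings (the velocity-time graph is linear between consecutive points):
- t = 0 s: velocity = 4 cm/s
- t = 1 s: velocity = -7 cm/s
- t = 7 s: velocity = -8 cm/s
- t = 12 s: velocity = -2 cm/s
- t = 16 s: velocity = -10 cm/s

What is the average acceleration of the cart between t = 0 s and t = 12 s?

-0.5 cm/s²

Average acceleration = Δv/Δt = (-2 − 4)/(12 − 0) = -0.5 cm/s².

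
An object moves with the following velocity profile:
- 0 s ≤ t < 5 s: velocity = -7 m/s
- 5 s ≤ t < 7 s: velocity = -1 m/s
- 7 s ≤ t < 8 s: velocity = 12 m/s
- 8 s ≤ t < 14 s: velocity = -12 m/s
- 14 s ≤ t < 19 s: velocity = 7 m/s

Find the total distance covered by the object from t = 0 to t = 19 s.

Distance (not displacement) is the total path length: add the absolute areas under v-t.
0–5 s: |-7| × 5 = 35 m
5–7 s: |-1| × 2 = 2 m
7–8 s: |12| × 1 = 12 m
8–14 s: |-12| × 6 = 72 m
14–19 s: |7| × 5 = 35 m
Total distance = 156 m

156 m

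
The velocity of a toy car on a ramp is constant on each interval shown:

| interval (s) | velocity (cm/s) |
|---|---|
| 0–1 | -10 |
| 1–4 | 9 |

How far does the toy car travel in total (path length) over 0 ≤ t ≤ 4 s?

37 cm

Distance (not displacement) is the total path length: add the absolute areas under v-t.
0–1 s: |-10| × 1 = 10 cm
1–4 s: |9| × 3 = 27 cm
Total distance = 37 cm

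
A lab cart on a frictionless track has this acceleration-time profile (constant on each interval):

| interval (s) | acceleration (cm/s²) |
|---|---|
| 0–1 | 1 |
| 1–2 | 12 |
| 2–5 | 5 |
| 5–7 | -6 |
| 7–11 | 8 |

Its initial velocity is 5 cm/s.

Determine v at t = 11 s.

53 cm/s

Δv equals the area under the a-t graph; then v = v₀ + Δv.
0–1 s: 1 × 1 = 1 cm/s
1–2 s: 12 × 1 = 12 cm/s
2–5 s: 5 × 3 = 15 cm/s
5–7 s: -6 × 2 = -12 cm/s
7–11 s: 8 × 4 = 32 cm/s
Δv = 48 cm/s, so v(11) = 5 + (48) = 53 cm/s.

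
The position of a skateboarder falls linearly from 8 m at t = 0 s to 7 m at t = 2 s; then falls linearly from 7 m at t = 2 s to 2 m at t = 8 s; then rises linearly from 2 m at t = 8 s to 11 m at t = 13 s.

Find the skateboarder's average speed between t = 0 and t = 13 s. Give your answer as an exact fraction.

15/13 m/s

Average speed = (total path length)/(elapsed time); on a piecewise-linear x-t graph the path length is Σ|Δx|.
0–2 s: |Δx| = |7 − 8| = 1 m
2–8 s: |Δx| = |2 − 7| = 5 m
8–13 s: |Δx| = |11 − 2| = 9 m
Total path = 15 m; average speed = 15/13 = 15/13 m/s.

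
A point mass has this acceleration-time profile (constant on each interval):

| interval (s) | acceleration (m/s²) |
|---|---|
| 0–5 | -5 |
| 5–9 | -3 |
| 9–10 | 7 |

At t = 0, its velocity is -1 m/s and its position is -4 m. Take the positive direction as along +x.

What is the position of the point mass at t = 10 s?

On each constant-a segment, Δv = aΔt and Δx = v₀Δt + ½aΔt²; chain segment to segment.
0–5 s: v starts -1 m/s; Δx = -1·5 + ½·-5·5² = -67.5 m; v ends -26 m/s.
5–9 s: v starts -26 m/s; Δx = -26·4 + ½·-3·4² = -128 m; v ends -38 m/s.
9–10 s: v starts -38 m/s; Δx = -38·1 + ½·7·1² = -34.5 m; v ends -31 m/s.
x(10) = -4 + Σ Δx = -234 m.

-234 m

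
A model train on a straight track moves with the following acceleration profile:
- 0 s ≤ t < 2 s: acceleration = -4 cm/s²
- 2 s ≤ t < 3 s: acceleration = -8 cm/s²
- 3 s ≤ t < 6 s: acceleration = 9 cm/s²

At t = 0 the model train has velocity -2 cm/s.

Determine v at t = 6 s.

9 cm/s

Δv equals the area under the a-t graph; then v = v₀ + Δv.
0–2 s: -4 × 2 = -8 cm/s
2–3 s: -8 × 1 = -8 cm/s
3–6 s: 9 × 3 = 27 cm/s
Δv = 11 cm/s, so v(6) = -2 + (11) = 9 cm/s.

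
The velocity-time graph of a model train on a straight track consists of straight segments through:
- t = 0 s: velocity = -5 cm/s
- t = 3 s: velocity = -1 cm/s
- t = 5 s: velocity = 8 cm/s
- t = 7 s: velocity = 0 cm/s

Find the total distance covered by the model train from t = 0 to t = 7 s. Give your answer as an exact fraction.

218/9 cm

Total distance travelled is ∫|v| dt — sum the magnitudes of each area piece.
0–3 s: |½(-5 + -1)(3)| = 9 cm
3–5 s: v = 0 at t = 29/9 s; triangle areas 1/9 + 64/9 = 65/9 cm
5–7 s: |½(8 + 0)(2)| = 8 cm
Total distance = 218/9 cm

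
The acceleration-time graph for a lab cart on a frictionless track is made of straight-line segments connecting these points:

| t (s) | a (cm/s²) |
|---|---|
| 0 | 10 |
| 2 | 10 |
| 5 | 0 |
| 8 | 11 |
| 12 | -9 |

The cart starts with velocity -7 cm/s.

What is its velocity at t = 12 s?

Δv equals the area under the a-t graph; then v = v₀ + Δv.
0–2 s: 10 × 2 = 20 cm/s
2–5 s: ½(10 + 0)(3) = 15 cm/s
5–8 s: ½(0 + 11)(3) = 16.5 cm/s
8–12 s: ½(11 + -9)(4) = 4 cm/s
Δv = 55.5 cm/s, so v(12) = -7 + (55.5) = 48.5 cm/s.

48.5 cm/s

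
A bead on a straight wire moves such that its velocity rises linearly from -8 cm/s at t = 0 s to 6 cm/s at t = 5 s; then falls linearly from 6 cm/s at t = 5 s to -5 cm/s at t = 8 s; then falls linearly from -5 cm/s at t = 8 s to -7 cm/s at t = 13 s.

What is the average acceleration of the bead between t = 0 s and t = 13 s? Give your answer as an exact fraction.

Average acceleration = Δv/Δt = (-7 − -8)/(13 − 0) = 1/13 cm/s².

1/13 cm/s²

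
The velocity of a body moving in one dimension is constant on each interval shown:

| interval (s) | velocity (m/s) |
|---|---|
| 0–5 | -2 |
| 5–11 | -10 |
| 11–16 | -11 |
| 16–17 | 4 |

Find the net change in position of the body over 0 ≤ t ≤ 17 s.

Net displacement equals the area under the velocity-time graph (areas below the axis count negative).
0–5 s: -2 × 5 = -10 m
5–11 s: -10 × 6 = -60 m
11–16 s: -11 × 5 = -55 m
16–17 s: 4 × 1 = 4 m
Net displacement = -121 m

-121 m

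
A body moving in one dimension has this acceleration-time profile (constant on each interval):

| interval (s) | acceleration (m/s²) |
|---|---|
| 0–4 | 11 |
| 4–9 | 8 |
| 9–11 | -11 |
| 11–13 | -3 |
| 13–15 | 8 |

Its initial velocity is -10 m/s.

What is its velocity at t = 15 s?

62 m/s

Δv equals the area under the a-t graph; then v = v₀ + Δv.
0–4 s: 11 × 4 = 44 m/s
4–9 s: 8 × 5 = 40 m/s
9–11 s: -11 × 2 = -22 m/s
11–13 s: -3 × 2 = -6 m/s
13–15 s: 8 × 2 = 16 m/s
Δv = 72 m/s, so v(15) = -10 + (72) = 62 m/s.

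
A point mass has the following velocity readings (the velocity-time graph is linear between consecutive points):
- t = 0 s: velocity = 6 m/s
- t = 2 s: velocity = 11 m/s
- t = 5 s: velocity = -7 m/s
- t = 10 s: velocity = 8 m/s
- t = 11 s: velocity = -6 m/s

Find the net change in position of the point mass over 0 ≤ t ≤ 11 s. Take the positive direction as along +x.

Displacement is the signed area under the v-t curve.
0–2 s: ½(6 + 11)(2) = 17 m
2–5 s: ½(11 + -7)(3) = 6 m
5–10 s: ½(-7 + 8)(5) = 2.5 m
10–11 s: ½(8 + -6)(1) = 1 m
Net displacement = 26.5 m

26.5 m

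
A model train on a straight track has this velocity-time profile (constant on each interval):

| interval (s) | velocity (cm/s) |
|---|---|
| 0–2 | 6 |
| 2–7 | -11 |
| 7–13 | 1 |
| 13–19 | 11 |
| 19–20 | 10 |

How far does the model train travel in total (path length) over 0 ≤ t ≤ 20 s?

Distance (not displacement) is the total path length: add the absolute areas under v-t.
0–2 s: |6| × 2 = 12 cm
2–7 s: |-11| × 5 = 55 cm
7–13 s: |1| × 6 = 6 cm
13–19 s: |11| × 6 = 66 cm
19–20 s: |10| × 1 = 10 cm
Total distance = 149 cm

149 cm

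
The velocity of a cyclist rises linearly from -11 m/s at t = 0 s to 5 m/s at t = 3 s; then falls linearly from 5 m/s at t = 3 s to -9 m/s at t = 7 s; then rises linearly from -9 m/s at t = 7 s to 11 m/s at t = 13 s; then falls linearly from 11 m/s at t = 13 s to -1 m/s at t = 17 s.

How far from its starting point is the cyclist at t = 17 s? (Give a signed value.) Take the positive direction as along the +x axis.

9 m

Net displacement equals the area under the velocity-time graph (areas below the axis count negative).
0–3 s: ½(-11 + 5)(3) = -9 m
3–7 s: ½(5 + -9)(4) = -8 m
7–13 s: ½(-9 + 11)(6) = 6 m
13–17 s: ½(11 + -1)(4) = 20 m
Net displacement = 9 m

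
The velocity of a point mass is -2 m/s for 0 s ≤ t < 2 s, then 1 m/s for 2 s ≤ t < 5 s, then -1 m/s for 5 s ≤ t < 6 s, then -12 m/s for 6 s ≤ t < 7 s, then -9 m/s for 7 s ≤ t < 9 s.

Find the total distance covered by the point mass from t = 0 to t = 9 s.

Total distance travelled is ∫|v| dt — sum the magnitudes of each area piece.
0–2 s: |-2| × 2 = 4 m
2–5 s: |1| × 3 = 3 m
5–6 s: |-1| × 1 = 1 m
6–7 s: |-12| × 1 = 12 m
7–9 s: |-9| × 2 = 18 m
Total distance = 38 m

38 m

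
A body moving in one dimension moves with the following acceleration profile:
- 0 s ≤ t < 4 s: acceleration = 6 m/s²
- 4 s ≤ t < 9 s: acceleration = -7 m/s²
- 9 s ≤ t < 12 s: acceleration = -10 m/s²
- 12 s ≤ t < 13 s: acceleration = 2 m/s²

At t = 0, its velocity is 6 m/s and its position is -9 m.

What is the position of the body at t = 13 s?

On each constant-a segment, Δv = aΔt and Δx = v₀Δt + ½aΔt²; chain segment to segment.
0–4 s: v starts 6 m/s; Δx = 6·4 + ½·6·4² = 72 m; v ends 30 m/s.
4–9 s: v starts 30 m/s; Δx = 30·5 + ½·-7·5² = 62.5 m; v ends -5 m/s.
9–12 s: v starts -5 m/s; Δx = -5·3 + ½·-10·3² = -60 m; v ends -35 m/s.
12–13 s: v starts -35 m/s; Δx = -35·1 + ½·2·1² = -34 m; v ends -33 m/s.
x(13) = -9 + Σ Δx = 31.5 m.

31.5 m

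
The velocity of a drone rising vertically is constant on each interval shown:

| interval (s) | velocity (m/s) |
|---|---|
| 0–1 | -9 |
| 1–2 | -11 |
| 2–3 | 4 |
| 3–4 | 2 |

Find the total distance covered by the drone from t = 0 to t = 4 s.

26 m

Total distance travelled is ∫|v| dt — sum the magnitudes of each area piece.
0–1 s: |-9| × 1 = 9 m
1–2 s: |-11| × 1 = 11 m
2–3 s: |4| × 1 = 4 m
3–4 s: |2| × 1 = 2 m
Total distance = 26 m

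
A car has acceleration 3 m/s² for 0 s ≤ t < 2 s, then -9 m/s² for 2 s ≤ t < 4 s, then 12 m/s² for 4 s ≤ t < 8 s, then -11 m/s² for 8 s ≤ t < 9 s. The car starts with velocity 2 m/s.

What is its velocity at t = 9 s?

Δv equals the area under the a-t graph; then v = v₀ + Δv.
0–2 s: 3 × 2 = 6 m/s
2–4 s: -9 × 2 = -18 m/s
4–8 s: 12 × 4 = 48 m/s
8–9 s: -11 × 1 = -11 m/s
Δv = 25 m/s, so v(9) = 2 + (25) = 27 m/s.

27 m/s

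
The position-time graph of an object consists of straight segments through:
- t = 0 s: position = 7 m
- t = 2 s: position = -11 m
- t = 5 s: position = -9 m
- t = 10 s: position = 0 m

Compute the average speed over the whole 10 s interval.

Average speed = (total path length)/(elapsed time); on a piecewise-linear x-t graph the path length is Σ|Δx|.
0–2 s: |Δx| = |-11 − 7| = 18 m
2–5 s: |Δx| = |-9 − -11| = 2 m
5–10 s: |Δx| = |0 − -9| = 9 m
Total path = 29 m; average speed = 29/10 = 2.9 m/s.

2.9 m/s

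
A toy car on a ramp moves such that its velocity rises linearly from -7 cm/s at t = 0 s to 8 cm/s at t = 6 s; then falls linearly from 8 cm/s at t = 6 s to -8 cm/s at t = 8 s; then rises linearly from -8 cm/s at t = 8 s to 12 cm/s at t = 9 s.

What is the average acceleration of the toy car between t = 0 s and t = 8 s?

-0.125 cm/s²

Average acceleration = Δv/Δt = (-8 − -7)/(8 − 0) = -0.125 cm/s².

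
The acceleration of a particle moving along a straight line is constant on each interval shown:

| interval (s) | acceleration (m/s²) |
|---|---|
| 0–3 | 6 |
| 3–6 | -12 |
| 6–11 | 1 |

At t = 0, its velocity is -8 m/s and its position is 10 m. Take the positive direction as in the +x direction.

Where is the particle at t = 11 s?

On each constant-a segment, Δv = aΔt and Δx = v₀Δt + ½aΔt²; chain segment to segment.
0–3 s: v starts -8 m/s; Δx = -8·3 + ½·6·3² = 3 m; v ends 10 m/s.
3–6 s: v starts 10 m/s; Δx = 10·3 + ½·-12·3² = -24 m; v ends -26 m/s.
6–11 s: v starts -26 m/s; Δx = -26·5 + ½·1·5² = -117.5 m; v ends -21 m/s.
x(11) = 10 + Σ Δx = -128.5 m.

-128.5 m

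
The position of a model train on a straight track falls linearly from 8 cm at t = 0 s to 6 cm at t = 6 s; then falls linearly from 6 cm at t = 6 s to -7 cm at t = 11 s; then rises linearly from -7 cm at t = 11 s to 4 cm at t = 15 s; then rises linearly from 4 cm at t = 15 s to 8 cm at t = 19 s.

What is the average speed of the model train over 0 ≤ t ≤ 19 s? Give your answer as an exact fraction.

30/19 cm/s

Average speed = (total path length)/(elapsed time); on a piecewise-linear x-t graph the path length is Σ|Δx|.
0–6 s: |Δx| = |6 − 8| = 2 cm
6–11 s: |Δx| = |-7 − 6| = 13 cm
11–15 s: |Δx| = |4 − -7| = 11 cm
15–19 s: |Δx| = |8 − 4| = 4 cm
Total path = 30 cm; average speed = 30/19 = 30/19 cm/s.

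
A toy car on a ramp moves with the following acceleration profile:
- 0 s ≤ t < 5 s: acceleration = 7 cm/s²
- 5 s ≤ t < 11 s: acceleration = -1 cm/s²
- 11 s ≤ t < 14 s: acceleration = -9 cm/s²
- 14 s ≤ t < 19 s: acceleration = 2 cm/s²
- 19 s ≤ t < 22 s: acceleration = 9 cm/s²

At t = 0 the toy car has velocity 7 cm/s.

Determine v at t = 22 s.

Δv equals the area under the a-t graph; then v = v₀ + Δv.
0–5 s: 7 × 5 = 35 cm/s
5–11 s: -1 × 6 = -6 cm/s
11–14 s: -9 × 3 = -27 cm/s
14–19 s: 2 × 5 = 10 cm/s
19–22 s: 9 × 3 = 27 cm/s
Δv = 39 cm/s, so v(22) = 7 + (39) = 46 cm/s.

46 cm/s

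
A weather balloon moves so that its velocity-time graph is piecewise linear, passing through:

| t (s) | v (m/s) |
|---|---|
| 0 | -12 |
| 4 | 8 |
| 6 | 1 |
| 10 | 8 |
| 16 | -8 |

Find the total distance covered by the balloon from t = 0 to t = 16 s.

Total distance travelled is ∫|v| dt — sum the magnitudes of each area piece.
0–4 s: v = 0 at t = 2.4 s; triangle areas 14.4 + 6.4 = 20.8 m
4–6 s: |½(8 + 1)(2)| = 9 m
6–10 s: |½(1 + 8)(4)| = 18 m
10–16 s: v = 0 at t = 13 s; triangle areas 12 + 12 = 24 m
Total distance = 71.8 m

71.8 m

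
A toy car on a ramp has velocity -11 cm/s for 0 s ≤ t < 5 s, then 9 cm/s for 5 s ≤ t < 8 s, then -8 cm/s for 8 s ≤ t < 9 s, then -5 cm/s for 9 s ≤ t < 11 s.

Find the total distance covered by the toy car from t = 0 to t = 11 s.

Total distance travelled is ∫|v| dt — sum the magnitudes of each area piece.
0–5 s: |-11| × 5 = 55 cm
5–8 s: |9| × 3 = 27 cm
8–9 s: |-8| × 1 = 8 cm
9–11 s: |-5| × 2 = 10 cm
Total distance = 100 cm

100 cm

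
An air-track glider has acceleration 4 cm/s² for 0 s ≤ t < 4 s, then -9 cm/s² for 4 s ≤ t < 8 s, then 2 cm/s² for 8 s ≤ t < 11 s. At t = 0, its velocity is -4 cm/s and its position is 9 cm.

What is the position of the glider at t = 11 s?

On each constant-a segment, Δv = aΔt and Δx = v₀Δt + ½aΔt²; chain segment to segment.
0–4 s: v starts -4 cm/s; Δx = -4·4 + ½·4·4² = 16 cm; v ends 12 cm/s.
4–8 s: v starts 12 cm/s; Δx = 12·4 + ½·-9·4² = -24 cm; v ends -24 cm/s.
8–11 s: v starts -24 cm/s; Δx = -24·3 + ½·2·3² = -63 cm; v ends -18 cm/s.
x(11) = 9 + Σ Δx = -62 cm.

-62 cm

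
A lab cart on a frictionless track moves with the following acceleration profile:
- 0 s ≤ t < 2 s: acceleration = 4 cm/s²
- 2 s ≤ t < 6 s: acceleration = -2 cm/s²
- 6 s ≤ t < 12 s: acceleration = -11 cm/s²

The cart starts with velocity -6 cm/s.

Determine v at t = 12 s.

Δv equals the area under the a-t graph; then v = v₀ + Δv.
0–2 s: 4 × 2 = 8 cm/s
2–6 s: -2 × 4 = -8 cm/s
6–12 s: -11 × 6 = -66 cm/s
Δv = -66 cm/s, so v(12) = -6 + (-66) = -72 cm/s.

-72 cm/s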